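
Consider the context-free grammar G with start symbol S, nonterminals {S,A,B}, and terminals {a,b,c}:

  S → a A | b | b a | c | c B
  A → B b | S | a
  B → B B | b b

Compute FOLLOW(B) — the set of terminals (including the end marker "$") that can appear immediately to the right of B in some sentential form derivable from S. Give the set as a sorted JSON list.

Compute FIRST by fixpoint:
[1]
  A via A→a: +{a}
  B via B→b b: +{b}
  S via S→a A: +{a}
  S via S→b: +{b}
  S via S→c: +{c}
  FIRST(S)={a,b,c}  FIRST(A)={a}  FIRST(B)={b}
[2]
  A via A→B b: +{b}
  A via A→S: +{c}
  FIRST(S)={a,b,c}  FIRST(A)={a,b,c}  FIRST(B)={b}
[3] (stable)
  FIRST(S)={a,b,c}  FIRST(A)={a,b,c}  FIRST(B)={b}

Compute FOLLOW by fixpoint:
initialize: $ ∈ FOLLOW(S)
[1]
  A→B b: FOLLOW(B) ⊇ FIRST(b) = {b}; new: +{b}
  S→a A: FOLLOW(A) ⊇ FOLLOW(S) ⊇ {$}; new: +{$}
  S→c B: FOLLOW(B) ⊇ FOLLOW(S) ⊇ {$}; new: +{$}
  FOLLOW(S)={$}  FOLLOW(A)={$}  FOLLOW(B)={$,b}
[2] done
  FOLLOW(S)={$}  FOLLOW(A)={$}  FOLLOW(B)={$,b}

FOLLOW(B) = ["$", "b"]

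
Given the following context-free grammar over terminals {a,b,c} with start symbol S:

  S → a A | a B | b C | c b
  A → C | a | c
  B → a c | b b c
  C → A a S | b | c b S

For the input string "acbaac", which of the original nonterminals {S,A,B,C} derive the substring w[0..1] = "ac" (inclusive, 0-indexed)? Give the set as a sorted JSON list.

CNF form of G:
  S -> T0 A | T0 B | T1 T2 | T2 C
  A -> A X3 | T1 X4 | a | b | c
  B -> T0 T1 | T2 X5
  C -> A X6 | T1 X7 | b
  T0 -> a
  T1 -> c
  T2 -> b
  X3 -> T0 S
  X4 -> T2 S
  X5 -> T2 T1
  X6 -> T0 S
  X7 -> T2 S

CYK fill, restricted to cells inside w[0..1]:
  T[0,0] 'a' = {A,T0}  orig:{A}
  T[1,1] 'c' = {A,T1}  orig:{A}
  T[0,1] 'ac' = {B,S}

Original NTs in T[0,1] deriving "ac": ["B", "S"]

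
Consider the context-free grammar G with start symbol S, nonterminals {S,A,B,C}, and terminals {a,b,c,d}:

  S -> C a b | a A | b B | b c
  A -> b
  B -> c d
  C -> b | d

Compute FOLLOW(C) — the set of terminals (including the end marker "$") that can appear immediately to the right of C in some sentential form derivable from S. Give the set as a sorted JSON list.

FIRST iteration:
[1]
  A via A→b: +{b}
  B via B→c d: +{c}
  C via C→b: +{b}
  C via C→d: +{d}
  S via S→C a b: +{b,d}
  S via S→a A: +{a}
  FIRST(S)={a,b,d}  FIRST(A)={b}  FIRST(B)={c}  FIRST(C)={b,d}
[2] (stable)
  FIRST(S)={a,b,d}  FIRST(A)={b}  FIRST(B)={c}  FIRST(C)={b,d}

FOLLOW sets:
initialize: $ ∈ FOLLOW(S)
[1]
  S→C a b: FOLLOW(C) ⊇ FIRST(a) = {a}; new: +{a}
  S→a A: FOLLOW(A) ⊇ FOLLOW(S) ⊇ {$}; new: +{$}
  S→b B: FOLLOW(B) ⊇ FOLLOW(S) ⊇ {$}; new: +{$}
  FOLLOW(S)={$}  FOLLOW(A)={$}  FOLLOW(B)={$}  FOLLOW(C)={a}
[2] (stable)
  FOLLOW(S)={$}  FOLLOW(A)={$}  FOLLOW(B)={$}  FOLLOW(C)={a}

FOLLOW(C) = ["a"]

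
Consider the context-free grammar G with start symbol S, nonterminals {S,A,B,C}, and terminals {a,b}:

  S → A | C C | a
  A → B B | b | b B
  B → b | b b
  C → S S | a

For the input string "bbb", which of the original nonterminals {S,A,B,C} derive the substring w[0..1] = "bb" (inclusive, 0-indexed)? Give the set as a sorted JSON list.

Convert to CNF:
  S -> B B | C C | T0 B | a | b
  A -> B B | T0 B | b
  B -> T0 T0 | b
  C -> S S | a
  T0 -> b

CYK table (by increasing span), restricted to cells inside w[0..1]:
  [0..0]={A,B,S,T0}  "b"  orig:{A,B,S}
  [1..1]={A,B,S,T0}  "b"  orig:{A,B,S}
  [0..1]={A,B,C,S}  "bb"

Original NTs in T[0,1] deriving "bb": ["A", "B", "C", "S"]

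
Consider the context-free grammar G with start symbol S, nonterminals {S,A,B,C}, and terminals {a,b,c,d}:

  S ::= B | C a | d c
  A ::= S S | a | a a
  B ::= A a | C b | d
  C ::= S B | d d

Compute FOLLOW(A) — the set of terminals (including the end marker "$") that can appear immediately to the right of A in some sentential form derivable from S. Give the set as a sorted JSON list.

FIRST sets, iterate to fixpoint:
iter 1:
  A via A→a: +{a}
  B via B→A a: +{a}
  B via B→d: +{d}
  C via C→d d: +{d}
  S via S→B: +{a,d}
  FIRST[S]={a,d}  FIRST[A]={a}  FIRST[B]={a,d}  FIRST[C]={d}
iter 2:
  A via A→S S: +{d}
  C via C→S B: +{a}
  FIRST[S]={a,d}  FIRST[A]={a,d}  FIRST[B]={a,d}  FIRST[C]={a,d}
iter 3: — fixpoint
  FIRST[S]={a,d}  FIRST[A]={a,d}  FIRST[B]={a,d}  FIRST[C]={a,d}

FOLLOW sets:
initialize: $ ∈ FOLLOW(S)
[1]
  A→S S: FOLLOW(S) ⊇ FIRST(S) = {a,d}; new: +{a,d}
  B→A a: FOLLOW(A) ⊇ FIRST(a) = {a}; new: +{a}
  B→C b: FOLLOW(C) ⊇ FIRST(b) = {b}; new: +{b}
  C→S B: FOLLOW(B) ⊇ FOLLOW(C) ⊇ {b}; new: +{b}
  S→B: FOLLOW(B) ⊇ FOLLOW(S) ⊇ {$,a,d}; new: +{$,a,d}
  S→C a: FOLLOW(C) ⊇ FIRST(a) = {a}; new: +{a}
  S: {$,a,d}  A: {a}  B: {$,a,b,d}  C: {a,b}
[2] done
  S: {$,a,d}  A: {a}  B: {$,a,b,d}  C: {a,b}

FOLLOW(A) = ["a"]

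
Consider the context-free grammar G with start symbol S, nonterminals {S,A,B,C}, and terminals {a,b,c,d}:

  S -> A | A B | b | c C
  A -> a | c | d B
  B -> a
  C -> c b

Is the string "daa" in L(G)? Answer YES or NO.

CNF form of G:
  S -> A B | T0 B | T1 C | a | b | c
  A -> T0 B | a | c
  B -> a
  C -> T1 T2
  T0 -> d
  T1 -> c
  T2 -> b

CYK table (by increasing span):
  cell(0,0) d: {T0}  orig:{}
  cell(1,1) a: {A,B,S}
  cell(2,2) a: {A,B,S}
  cell(0,1) da: {A,S}
  cell(1,2) aa: {S}
  cell(0,2) daa: {S}

S ∈ T[0,2] ⇒ YES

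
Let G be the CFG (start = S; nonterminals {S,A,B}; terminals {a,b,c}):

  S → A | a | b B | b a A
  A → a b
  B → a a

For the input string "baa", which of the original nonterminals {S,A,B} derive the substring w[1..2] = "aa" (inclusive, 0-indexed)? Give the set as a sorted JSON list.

CNF form of G:
  S -> T0 T1 | T1 B | T1 X2 | a
  A -> T0 T1
  B -> T0 T0
  T0 -> a
  T1 -> b
  X2 -> T0 A

Fill CYK table bottom-up — only the sub-triangle for w[1..2]:
  [1..1]={S,T0}  "a"  orig:{S}
  [2..2]={S,T0}  "a"  orig:{S}
  [1..2]={B}  "aa"

Original NTs in T[1,2] deriving "aa": ["B"]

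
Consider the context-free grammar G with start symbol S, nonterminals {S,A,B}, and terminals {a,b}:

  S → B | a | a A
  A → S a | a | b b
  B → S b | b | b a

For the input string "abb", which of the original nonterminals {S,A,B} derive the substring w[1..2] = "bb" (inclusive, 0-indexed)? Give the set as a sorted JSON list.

CNF form of G:
  S -> S T1 | T0 A | T1 T0 | a | b
  A -> S T0 | T1 T1 | a
  B -> S T1 | T1 T0 | b
  T0 -> a
  T1 -> b

CYK table (by increasing span) — only the sub-triangle for w[1..2]:
  T[1,1] 'b' = {B,S,T1}  orig:{B,S}
  T[2,2] 'b' = {B,S,T1}  orig:{B,S}
  T[1,2] 'bb' = {A,B,S}

Original NTs in T[1,2] deriving "bb": ["A", "B", "S"]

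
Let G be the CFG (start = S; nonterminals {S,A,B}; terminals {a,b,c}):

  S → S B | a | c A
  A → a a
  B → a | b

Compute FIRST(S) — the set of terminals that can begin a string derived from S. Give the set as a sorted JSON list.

FIRST sets, iterate to fixpoint:
iter 1:
  A via A→a a: +{a}
  B via B→a: +{a}
  B via B→b: +{b}
  S via S→a: +{a}
  S via S→c A: +{c}
  S: {a,c}  A: {a}  B: {a,b}
iter 2: done
  S: {a,c}  A: {a}  B: {a,b}

FIRST(S) = ["a", "c"]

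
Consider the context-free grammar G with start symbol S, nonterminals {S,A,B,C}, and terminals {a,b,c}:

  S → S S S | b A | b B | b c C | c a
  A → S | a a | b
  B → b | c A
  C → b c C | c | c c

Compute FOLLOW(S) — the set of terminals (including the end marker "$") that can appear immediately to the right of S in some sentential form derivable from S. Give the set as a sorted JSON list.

Compute FIRST by fixpoint:
pass 1:
  A via A→a a: +{a}
  A via A→b: +{b}
  B via B→b: +{b}
  B via B→c A: +{c}
  C via C→b c C: +{b}
  C via C→c: +{c}
  S via S→b A: +{b}
  S via S→c a: +{c}
  FIRST[S]={b,c}  FIRST[A]={a,b}  FIRST[B]={b,c}  FIRST[C]={b,c}
pass 2:
  A via A→S: +{c}
  FIRST[S]={b,c}  FIRST[A]={a,b,c}  FIRST[B]={b,c}  FIRST[C]={b,c}
pass 3: — fixpoint
  FIRST[S]={b,c}  FIRST[A]={a,b,c}  FIRST[B]={b,c}  FIRST[C]={b,c}

Compute FOLLOW by fixpoint:
seed FOLLOW(S) with $
round 1:
  S→S S S: FOLLOW(S) ⊇ FIRST(S) = {b,c}; new: +{b,c}
  S→b A: FOLLOW(A) ⊇ FOLLOW(S) ⊇ {$,b,c}; new: +{$,b,c}
  S→b B: FOLLOW(B) ⊇ FOLLOW(S) ⊇ {$,b,c}; new: +{$,b,c}
  S→b c C: FOLLOW(C) ⊇ FOLLOW(S) ⊇ {$,b,c}; new: +{$,b,c}
  FOLLOW[S]={$,b,c}  FOLLOW[A]={$,b,c}  FOLLOW[B]={$,b,c}  FOLLOW[C]={$,b,c}
round 2: (no change)
  FOLLOW[S]={$,b,c}  FOLLOW[A]={$,b,c}  FOLLOW[B]={$,b,c}  FOLLOW[C]={$,b,c}

FOLLOW(S) = ["$", "b", "c"]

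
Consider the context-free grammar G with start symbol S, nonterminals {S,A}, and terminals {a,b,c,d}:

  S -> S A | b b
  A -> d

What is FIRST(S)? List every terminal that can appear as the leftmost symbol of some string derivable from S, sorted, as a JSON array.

FIRST sets, iterate to fixpoint:
round 1:
  A via A→d: +{d}
  S via S→b b: +{b}
  FIRST[S]={b}  FIRST[A]={d}
round 2: done
  FIRST[S]={b}  FIRST[A]={d}

FIRST(S) = ["b"]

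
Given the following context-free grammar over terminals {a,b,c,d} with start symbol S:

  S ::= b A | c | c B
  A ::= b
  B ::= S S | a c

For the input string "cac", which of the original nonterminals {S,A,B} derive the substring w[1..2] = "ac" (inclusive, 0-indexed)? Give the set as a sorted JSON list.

CNF form of G:
  S -> T1 B | T2 A | c
  A -> b
  B -> S S | T0 T1
  T0 -> a
  T1 -> c
  T2 -> b

CYK table (by increasing span), restricted to cells inside w[1..2]:
  [1..1]={T0}  "a"  orig:{}
  [2..2]={S,T1}  "c"  orig:{S}
  [1..2]={B}  "ac"

Original NTs in T[1,2] deriving "ac": ["B"]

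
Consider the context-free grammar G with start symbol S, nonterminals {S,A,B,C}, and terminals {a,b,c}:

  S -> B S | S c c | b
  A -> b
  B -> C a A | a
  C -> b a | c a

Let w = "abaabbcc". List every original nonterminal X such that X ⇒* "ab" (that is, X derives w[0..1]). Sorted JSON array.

CNF form of G:
  S -> B S | S X4 | b
  A -> b
  B -> C X3 | a
  C -> T1 T0 | T2 T0
  T0 -> a
  T1 -> b
  T2 -> c
  X3 -> T0 A
  X4 -> T2 T2

CYK table (by increasing span) — only the sub-triangle for w[0..1]:
  cell(0,0) a: {B,T0}  orig:{B}
  cell(1,1) b: {A,S,T1}  orig:{A,S}
  cell(0,1) ab: {S,X3}  orig:{S}

Original NTs in T[0,1] deriving "ab": ["S"]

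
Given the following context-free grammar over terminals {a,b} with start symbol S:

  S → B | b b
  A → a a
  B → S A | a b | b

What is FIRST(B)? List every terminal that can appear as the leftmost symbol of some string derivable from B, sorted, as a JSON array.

Compute FIRST by fixpoint:
pass 1:
  A via A→a a: +{a}
  B via B→a b: +{a}
  B via B→b: +{b}
  S via S→B: +{a,b}
  S: {a,b}  A: {a}  B: {a,b}
pass 2: — fixpoint
  S: {a,b}  A: {a}  B: {a,b}

FIRST(B) = ["a", "b"]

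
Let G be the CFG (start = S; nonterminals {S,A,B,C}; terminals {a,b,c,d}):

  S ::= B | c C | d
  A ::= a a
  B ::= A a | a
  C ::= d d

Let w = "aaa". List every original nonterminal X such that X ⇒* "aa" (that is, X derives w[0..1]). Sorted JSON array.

Convert to CNF:
  S -> A T0 | T2 C | a | d
  A -> T0 T0
  B -> A T0 | a
  C -> T1 T1
  T0 -> a
  T1 -> d
  T2 -> c

CYK fill, restricted to cells inside w[0..1]:
  cell(0,0) a: {B,S,T0}  orig:{B,S}
  cell(1,1) a: {B,S,T0}  orig:{B,S}
  cell(0,1) aa: {A}

Original NTs in T[0,1] deriving "aa": ["A"]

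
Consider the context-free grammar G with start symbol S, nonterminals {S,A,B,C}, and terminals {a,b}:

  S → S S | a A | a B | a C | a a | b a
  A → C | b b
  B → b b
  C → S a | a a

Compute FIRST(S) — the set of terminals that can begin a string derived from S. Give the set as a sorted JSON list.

FIRST iteration:
iter 1:
  A via A→b b: +{b}
  B via B→b b: +{b}
  C via C→a a: +{a}
  S via S→a A: +{a}
  S via S→b a: +{b}
  FIRST(S)={a,b}  FIRST(A)={b}  FIRST(B)={b}  FIRST(C)={a}
iter 2:
  A via A→C: +{a}
  C via C→S a: +{b}
  FIRST(S)={a,b}  FIRST(A)={a,b}  FIRST(B)={b}  FIRST(C)={a,b}
iter 3: (stable)
  FIRST(S)={a,b}  FIRST(A)={a,b}  FIRST(B)={b}  FIRST(C)={a,b}

FIRST(S) = ["a", "b"]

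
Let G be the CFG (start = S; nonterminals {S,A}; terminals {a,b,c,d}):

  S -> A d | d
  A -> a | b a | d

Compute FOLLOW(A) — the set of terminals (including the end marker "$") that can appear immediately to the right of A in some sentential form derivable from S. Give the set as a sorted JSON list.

FIRST sets, iterate to fixpoint:
[1]
  A via A→a: +{a}
  A via A→b a: +{b}
  A via A→d: +{d}
  S via S→A d: +{a,b,d}
  S: {a,b,d}  A: {a,b,d}
[2] done
  S: {a,b,d}  A: {a,b,d}

Compute FOLLOW by fixpoint:
seed FOLLOW(S) with $
round 1:
  S→A d: FOLLOW(A) ⊇ FIRST(d) = {d}; new: +{d}
  S: {$}  A: {d}
round 2: (no change)
  S: {$}  A: {d}

FOLLOW(A) = ["d"]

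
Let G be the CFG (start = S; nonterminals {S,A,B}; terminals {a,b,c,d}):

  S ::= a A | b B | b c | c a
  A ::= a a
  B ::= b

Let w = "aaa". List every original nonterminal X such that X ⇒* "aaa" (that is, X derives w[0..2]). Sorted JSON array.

Convert to CNF:
  S -> T0 A | T1 B | T1 T2 | T2 T0
  A -> T0 T0
  B -> b
  T0 -> a
  T1 -> b
  T2 -> c

Fill CYK table bottom-up, restricted to cells inside w[0..2]:
  T[0,0] 'a' = {T0}  orig:{}
  T[1,1] 'a' = {T0}  orig:{}
  T[2,2] 'a' = {T0}  orig:{}
  T[0,1] 'aa' = {A}
  T[1,2] 'aa' = {A}
  T[0,2] 'aaa' = {S}

Original NTs in T[0,2] deriving "aaa": ["S"]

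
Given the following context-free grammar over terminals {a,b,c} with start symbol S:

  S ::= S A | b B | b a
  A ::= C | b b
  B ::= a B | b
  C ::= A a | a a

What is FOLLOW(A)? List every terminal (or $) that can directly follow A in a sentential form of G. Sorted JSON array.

Compute FIRST by fixpoint:
[1]
  A via A→b b: +{b}
  B via B→a B: +{a}
  B via B→b: +{b}
  C via C→A a: +{b}
  C via C→a a: +{a}
  S via S→b B: +{b}
  FIRST(S)={b}  FIRST(A)={b}  FIRST(B)={a,b}  FIRST(C)={a,b}
[2]
  A via A→C: +{a}
  FIRST(S)={b}  FIRST(A)={a,b}  FIRST(B)={a,b}  FIRST(C)={a,b}
[3] done
  FIRST(S)={b}  FIRST(A)={a,b}  FIRST(B)={a,b}  FIRST(C)={a,b}

Compute FOLLOW by fixpoint:
initialize: $ ∈ FOLLOW(S)
round 1:
  C→A a: FOLLOW(A) ⊇ FIRST(a) = {a}; new: +{a}
  S→S A: FOLLOW(S) ⊇ FIRST(A) = {a,b}; new: +{a,b}
  S→S A: FOLLOW(A) ⊇ FOLLOW(S) ⊇ {$,a,b}; new: +{$,b}
  S→b B: FOLLOW(B) ⊇ FOLLOW(S) ⊇ {$,a,b}; new: +{$,a,b}
  S: {$,a,b}  A: {$,a,b}  B: {$,a,b}  C: {}
round 2:
  A→C: FOLLOW(C) ⊇ FOLLOW(A) ⊇ {$,a,b}; new: +{$,a,b}
  S: {$,a,b}  A: {$,a,b}  B: {$,a,b}  C: {$,a,b}
round 3: (stable)
  S: {$,a,b}  A: {$,a,b}  B: {$,a,b}  C: {$,a,b}

FOLLOW(A) = ["$", "a", "b"]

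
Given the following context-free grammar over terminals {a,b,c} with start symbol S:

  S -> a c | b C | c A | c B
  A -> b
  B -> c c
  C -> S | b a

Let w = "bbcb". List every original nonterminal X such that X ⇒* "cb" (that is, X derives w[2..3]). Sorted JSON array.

Convert to CNF:
  S -> T0 A | T0 B | T1 T0 | T2 C
  A -> b
  B -> T0 T0
  C -> T0 A | T0 B | T1 T0 | T2 C | T2 T1
  T0 -> c
  T1 -> a
  T2 -> b

CYK fill — only the sub-triangle for w[2..3]:
  T[2,2] 'c' = {T0}  orig:{}
  T[3,3] 'b' = {A,T2}  orig:{A}
  T[2,3] 'cb' = {C,S}

Original NTs in T[2,3] deriving "cb": ["C", "S"]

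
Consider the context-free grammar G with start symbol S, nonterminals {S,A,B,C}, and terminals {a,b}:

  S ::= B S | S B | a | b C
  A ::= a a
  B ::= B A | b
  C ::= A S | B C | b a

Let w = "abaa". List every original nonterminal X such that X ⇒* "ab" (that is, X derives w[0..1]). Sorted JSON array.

Convert to CNF:
  S -> B S | S B | T1 C | a
  A -> T0 T0
  B -> B A | b
  C -> A S | B C | T1 T0
  T0 -> a
  T1 -> b

Fill CYK table bottom-up, restricted to cells inside w[0..1]:
  [0..0]={S,T0}  "a"  orig:{S}
  [1..1]={B,T1}  "b"  orig:{B}
  [0..1]={S}  "ab"

Original NTs in T[0,1] deriving "ab": ["S"]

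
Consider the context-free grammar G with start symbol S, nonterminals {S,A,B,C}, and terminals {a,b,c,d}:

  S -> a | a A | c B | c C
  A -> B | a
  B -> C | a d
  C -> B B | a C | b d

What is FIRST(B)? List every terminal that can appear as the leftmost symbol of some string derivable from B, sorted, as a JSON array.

FIRST sets, iterate to fixpoint:
pass 1:
  A via A→a: +{a}
  B via B→a d: +{a}
  C via C→B B: +{a}
  C via C→b d: +{b}
  S via S→a: +{a}
  S via S→c B: +{c}
  FIRST(S)={a,c}  FIRST(A)={a}  FIRST(B)={a}  FIRST(C)={a,b}
pass 2:
  B via B→C: +{b}
  FIRST(S)={a,c}  FIRST(A)={a}  FIRST(B)={a,b}  FIRST(C)={a,b}
pass 3:
  A via A→B: +{b}
  FIRST(S)={a,c}  FIRST(A)={a,b}  FIRST(B)={a,b}  FIRST(C)={a,b}
pass 4: (stable)
  FIRST(S)={a,c}  FIRST(A)={a,b}  FIRST(B)={a,b}  FIRST(C)={a,b}

FIRST(B) = ["a", "b"]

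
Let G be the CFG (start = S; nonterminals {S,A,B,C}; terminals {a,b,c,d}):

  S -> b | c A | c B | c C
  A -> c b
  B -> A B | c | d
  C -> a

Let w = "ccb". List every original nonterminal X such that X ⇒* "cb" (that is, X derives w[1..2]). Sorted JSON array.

Convert to CNF:
  S -> T0 A | T0 B | T0 C | b
  A -> T0 T1
  B -> A B | c | d
  C -> a
  T0 -> c
  T1 -> b

Fill CYK table bottom-up, restricted to cells inside w[1..2]:
  cell(1,1) c: {B,T0}  orig:{B}
  cell(2,2) b: {S,T1}  orig:{S}
  cell(1,2) cb: {A}

Original NTs in T[1,2] deriving "cb": ["A"]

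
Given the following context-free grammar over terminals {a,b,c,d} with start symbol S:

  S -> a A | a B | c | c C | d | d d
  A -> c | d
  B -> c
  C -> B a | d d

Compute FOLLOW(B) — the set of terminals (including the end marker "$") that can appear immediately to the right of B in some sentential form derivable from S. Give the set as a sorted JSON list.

FIRST sets, iterate to fixpoint:
pass 1:
  A via A→c: +{c}
  A via A→d: +{d}
  B via B→c: +{c}
  C via C→B a: +{c}
  C via C→d d: +{d}
  S via S→a A: +{a}
  S via S→c: +{c}
  S via S→d: +{d}
  FIRST(S)={a,c,d}  FIRST(A)={c,d}  FIRST(B)={c}  FIRST(C)={c,d}
pass 2: done
  FIRST(S)={a,c,d}  FIRST(A)={c,d}  FIRST(B)={c}  FIRST(C)={c,d}

Compute FOLLOW by fixpoint:
seed FOLLOW(S) with $
iter 1:
  C→B a: FOLLOW(B) ⊇ FIRST(a) = {a}; new: +{a}
  S→a A: FOLLOW(A) ⊇ FOLLOW(S) ⊇ {$}; new: +{$}
  S→a B: FOLLOW(B) ⊇ FOLLOW(S) ⊇ {$}; new: +{$}
  S→c C: FOLLOW(C) ⊇ FOLLOW(S) ⊇ {$}; new: +{$}
  S: {$}  A: {$}  B: {$,a}  C: {$}
iter 2: done
  S: {$}  A: {$}  B: {$,a}  C: {$}

FOLLOW(B) = ["$", "a"]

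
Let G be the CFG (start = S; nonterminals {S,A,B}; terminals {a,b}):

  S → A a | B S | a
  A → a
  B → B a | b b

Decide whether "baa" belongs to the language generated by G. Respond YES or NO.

CNF form of G:
  S -> A T0 | B S | a
  A -> a
  B -> B T0 | T1 T1
  T0 -> a
  T1 -> b

CYK fill:
  [0..0]={T1}  "b"  orig:{}
  [1..1]={A,S,T0}  "a"  orig:{A,S}
  [2..2]={A,S,T0}  "a"  orig:{A,S}
  [0..1]=∅  "ba"
  [1..2]={S}  "aa"
  [0..2]=∅  "baa"

S ∉ T[0,2] ⇒ NO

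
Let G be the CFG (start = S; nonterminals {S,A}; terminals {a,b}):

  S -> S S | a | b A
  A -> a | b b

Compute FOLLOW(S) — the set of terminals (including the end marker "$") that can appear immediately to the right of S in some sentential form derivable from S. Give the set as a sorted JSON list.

FIRST iteration:
[1]
  A via A→a: +{a}
  A via A→b b: +{b}
  S via S→a: +{a}
  S via S→b A: +{b}
  S: {a,b}  A: {a,b}
[2] (no change)
  S: {a,b}  A: {a,b}

Compute FOLLOW by fixpoint:
FOLLOW(S) := {$}
round 1:
  S→S S: FOLLOW(S) ⊇ FIRST(S) = {a,b}; new: +{a,b}
  S→b A: FOLLOW(A) ⊇ FOLLOW(S) ⊇ {$,a,b}; new: +{$,a,b}
  FOLLOW[S]={$,a,b}  FOLLOW[A]={$,a,b}
round 2: done
  FOLLOW[S]={$,a,b}  FOLLOW[A]={$,a,b}

FOLLOW(S) = ["$", "a", "b"]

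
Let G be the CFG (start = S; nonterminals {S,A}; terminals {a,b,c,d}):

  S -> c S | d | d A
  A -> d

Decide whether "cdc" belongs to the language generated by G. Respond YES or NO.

CNF form of G:
  S -> T0 S | T1 A | d
  A -> d
  T0 -> c
  T1 -> d

CYK fill:
  [0..0]={T0}  "c"  orig:{}
  [1..1]={A,S,T1}  "d"  orig:{A,S}
  [2..2]={T0}  "c"  orig:{}
  [0..1]={S}  "cd"
  [1..2]=∅  "dc"
  [0..2]=∅  "cdc"

S ∉ T[0,2] ⇒ NO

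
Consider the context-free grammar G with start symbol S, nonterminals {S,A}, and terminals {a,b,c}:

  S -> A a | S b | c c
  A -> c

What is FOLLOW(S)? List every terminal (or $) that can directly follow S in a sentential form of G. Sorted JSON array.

FIRST sets, iterate to fixpoint:
round 1:
  A via A→c: +{c}
  S via S→A a: +{c}
  FIRST[S]={c}  FIRST[A]={c}
round 2: done
  FIRST[S]={c}  FIRST[A]={c}

Compute FOLLOW by fixpoint:
seed FOLLOW(S) with $
round 1:
  S→A a: FOLLOW(A) ⊇ FIRST(a) = {a}; new: +{a}
  S→S b: FOLLOW(S) ⊇ FIRST(b) = {b}; new: +{b}
  S: {$,b}  A: {a}
round 2: — fixpoint
  S: {$,b}  A: {a}

FOLLOW(S) = ["$", "b"]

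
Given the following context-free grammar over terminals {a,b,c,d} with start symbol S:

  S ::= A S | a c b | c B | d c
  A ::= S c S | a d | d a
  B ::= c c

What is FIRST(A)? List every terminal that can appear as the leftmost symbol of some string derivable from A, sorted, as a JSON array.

Compute FIRST by fixpoint:
pass 1:
  A via A→a d: +{a}
  A via A→d a: +{d}
  B via B→c c: +{c}
  S via S→A S: +{a,d}
  S via S→c B: +{c}
  S: {a,c,d}  A: {a,d}  B: {c}
pass 2:
  A via A→S c S: +{c}
  S: {a,c,d}  A: {a,c,d}  B: {c}
pass 3: done
  S: {a,c,d}  A: {a,c,d}  B: {c}

FIRST(A) = ["a", "c", "d"]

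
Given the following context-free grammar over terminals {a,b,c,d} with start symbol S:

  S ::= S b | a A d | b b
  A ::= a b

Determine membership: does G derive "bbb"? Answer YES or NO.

Convert to CNF:
  S -> S T1 | T0 X3 | T1 T1
  A -> T0 T1
  T0 -> a
  T1 -> b
  T2 -> d
  X3 -> A T2

CYK table (by increasing span):
  T[0,0] 'b' = {T1}  orig:{}
  T[1,1] 'b' = {T1}  orig:{}
  T[2,2] 'b' = {T1}  orig:{}
  T[0,1] 'bb' = {S}
  T[1,2] 'bb' = {S}
  T[0,2] 'bbb' = {S}

S ∈ T[0,2] ⇒ YES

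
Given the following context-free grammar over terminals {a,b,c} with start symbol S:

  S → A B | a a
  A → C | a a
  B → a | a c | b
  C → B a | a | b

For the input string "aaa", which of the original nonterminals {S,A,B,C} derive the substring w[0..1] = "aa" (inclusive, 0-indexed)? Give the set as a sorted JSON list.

CNF form of G:
  S -> A B | T0 T0
  A -> B T0 | T0 T0 | a | b
  B -> T0 T1 | a | b
  C -> B T0 | a | b
  T0 -> a
  T1 -> c

CYK table (by increasing span) — only the sub-triangle for w[0..1]:
  cell(0,0) a: {A,B,C,T0}  orig:{A,B,C}
  cell(1,1) a: {A,B,C,T0}  orig:{A,B,C}
  cell(0,1) aa: {A,C,S}

Original NTs in T[0,1] deriving "aa": ["A", "C", "S"]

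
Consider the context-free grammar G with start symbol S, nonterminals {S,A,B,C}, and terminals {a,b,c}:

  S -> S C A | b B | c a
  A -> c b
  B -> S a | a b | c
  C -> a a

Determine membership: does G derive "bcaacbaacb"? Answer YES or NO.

CNF form of G:
  S -> S X3 | T0 T2 | T1 B
  A -> T0 T1
  B -> S T2 | T2 T1 | c
  C -> T2 T2
  T0 -> c
  T1 -> b
  T2 -> a
  X3 -> C A

CYK table (by increasing span):
  [0..0]={T1}  "b"  orig:{}
  [1..1]={B,T0}  "c"  orig:{B}
  [2..2]={T2}  "a"  orig:{}
  [3..3]={T2}  "a"  orig:{}
  [4..4]={B,T0}  "c"  orig:{B}
  [5..5]={T1}  "b"  orig:{}
  [6..6]={T2}  "a"  orig:{}
  [7..7]={T2}  "a"  orig:{}
  [8..8]={B,T0}  "c"  orig:{B}
  [9..9]={T1}  "b"  orig:{}
  [0..1]={S}  "bc"
  [1..2]={S}  "ca"
  [2..3]={C}  "aa"
  [3..4]=∅  "ac"
  [4..5]={A}  "cb"
  [5..6]=∅  "ba"
  [6..7]={C}  "aa"
  [7..8]=∅  "ac"
  [8..9]={A}  "cb"
  [0..2]={B}  "bca"
  [1..3]={B}  "caa"
  [2..4]=∅  "aac"
  [3..5]=∅  "acb"
  [4..6]=∅  "cba"
  [5..7]=∅  "baa"
  [6..8]=∅  "aac"
  [7..9]=∅  "acb"
  [0..3]={S}  "bcaa"
  [1..4]=∅  "caac"
  [2..5]={X3}  "aacb"  orig:{}
  [3..6]=∅  "acba"
  [4..7]=∅  "cbaa"
  [5..8]=∅  "baac"
  [6..9]={X3}  "aacb"  orig:{}
  [0..4]=∅  "bcaac"
  [1..5]=∅  "caacb"
  [2..6]=∅  "aacba"
  [3..7]=∅  "acbaa"
  [4..8]=∅  "cbaac"
  [5..9]=∅  "baacb"
  [0..5]={S}  "bcaacb"
  [1..6]=∅  "caacba"
  [2..7]=∅  "aacbaa"
  [3..8]=∅  "acbaac"
  [4..9]=∅  "cbaacb"
  [0..6]={B}  "bcaacba"
  [1..7]=∅  "caacbaa"
  [2..8]=∅  "aacbaac"
  [3..9]=∅  "acbaacb"
  [0..7]=∅  "bcaacbaa"
  [1..8]=∅  "caacbaac"
  [2..9]=∅  "aacbaacb"
  [0..8]=∅  "bcaacbaac"
  [1..9]=∅  "caacbaacb"
  [0..9]={S}  "bcaacbaacb"

S ∈ T[0,9] ⇒ YES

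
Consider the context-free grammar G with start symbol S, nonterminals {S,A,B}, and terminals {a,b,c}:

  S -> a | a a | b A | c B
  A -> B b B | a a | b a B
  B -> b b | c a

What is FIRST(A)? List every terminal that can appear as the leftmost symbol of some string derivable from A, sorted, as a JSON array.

FIRST sets, iterate to fixpoint:
round 1:
  A via A→a a: +{a}
  A via A→b a B: +{b}
  B via B→b b: +{b}
  B via B→c a: +{c}
  S via S→a: +{a}
  S via S→b A: +{b}
  S via S→c B: +{c}
  FIRST(S)={a,b,c}  FIRST(A)={a,b}  FIRST(B)={b,c}
round 2:
  A via A→B b B: +{c}
  FIRST(S)={a,b,c}  FIRST(A)={a,b,c}  FIRST(B)={b,c}
round 3: (stable)
  FIRST(S)={a,b,c}  FIRST(A)={a,b,c}  FIRST(B)={b,c}

FIRST(A) = ["a", "b", "c"]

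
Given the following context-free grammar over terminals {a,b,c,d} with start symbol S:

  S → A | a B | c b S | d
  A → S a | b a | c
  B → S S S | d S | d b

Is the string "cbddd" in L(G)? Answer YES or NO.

Convert to CNF:
  S -> S T0 | T0 B | T1 T0 | T3 X5 | c | d
  A -> S T0 | T1 T0 | c
  B -> S X4 | T2 S | T2 T1
  T0 -> a
  T1 -> b
  T2 -> d
  T3 -> c
  X4 -> S S
  X5 -> T1 S

Fill CYK table bottom-up:
  T[0,0] 'c' = {A,S,T3}  orig:{A,S}
  T[1,1] 'b' = {T1}  orig:{}
  T[2,2] 'd' = {S,T2}  orig:{S}
  T[3,3] 'd' = {S,T2}  orig:{S}
  T[4,4] 'd' = {S,T2}  orig:{S}
  T[0,1] 'cb' = ∅
  T[1,2] 'bd' = {X5}  orig:{}
  T[2,3] 'dd' = {B,X4}  orig:{B}
  T[3,4] 'dd' = {B,X4}  orig:{B}
  T[0,2] 'cbd' = {S}
  T[1,3] 'bdd' = ∅
  T[2,4] 'ddd' = {B}
  T[0,3] 'cbdd' = {X4}  orig:{}
  T[1,4] 'bddd' = ∅
  T[0,4] 'cbddd' = {B}

S ∉ T[0,4] ⇒ NO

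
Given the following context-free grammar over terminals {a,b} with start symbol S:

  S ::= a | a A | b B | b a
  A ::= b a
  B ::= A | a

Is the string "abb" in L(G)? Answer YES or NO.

CNF form of G:
  S -> T0 B | T0 T1 | T1 A | a
  A -> T0 T1
  B -> T0 T1 | a
  T0 -> b
  T1 -> a

CYK fill:
  T[0,0] 'a' = {B,S,T1}  orig:{B,S}
  T[1,1] 'b' = {T0}  orig:{}
  T[2,2] 'b' = {T0}  orig:{}
  T[0,1] 'ab' = ∅
  T[1,2] 'bb' = ∅
  T[0,2] 'abb' = ∅

S ∉ T[0,2] ⇒ NO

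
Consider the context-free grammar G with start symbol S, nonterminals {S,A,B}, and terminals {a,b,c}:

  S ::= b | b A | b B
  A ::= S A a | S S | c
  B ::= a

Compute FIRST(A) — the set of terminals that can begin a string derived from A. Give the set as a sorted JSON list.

Compute FIRST by fixpoint:
[1]
  A via A→c: +{c}
  B via B→a: +{a}
  S via S→b: +{b}
  S: {b}  A: {c}  B: {a}
[2]
  A via A→S A a: +{b}
  S: {b}  A: {b,c}  B: {a}
[3] done
  S: {b}  A: {b,c}  B: {a}

FIRST(A) = ["b", "c"]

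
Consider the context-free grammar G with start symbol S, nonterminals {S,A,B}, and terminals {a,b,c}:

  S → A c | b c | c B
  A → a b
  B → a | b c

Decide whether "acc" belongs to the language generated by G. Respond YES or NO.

CNF form of G:
  S -> A T2 | T1 T2 | T2 B
  A -> T0 T1
  B -> T1 T2 | a
  T0 -> a
  T1 -> b
  T2 -> c

CYK table (by increasing span):
  cell(0,0) a: {B,T0}  orig:{B}
  cell(1,1) c: {T2}  orig:{}
  cell(2,2) c: {T2}  orig:{}
  cell(0,1) ac: ∅
  cell(1,2) cc: ∅
  cell(0,2) acc: ∅

S ∉ T[0,2] ⇒ NO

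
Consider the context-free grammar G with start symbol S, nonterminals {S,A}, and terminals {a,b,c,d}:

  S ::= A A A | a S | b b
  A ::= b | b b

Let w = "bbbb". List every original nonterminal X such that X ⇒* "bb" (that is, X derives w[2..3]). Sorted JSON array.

Convert to CNF:
  S -> A X2 | T0 T0 | T1 S
  A -> T0 T0 | b
  T0 -> b
  T1 -> a
  X2 -> A A

CYK fill — only the sub-triangle for w[2..3]:
  T[2,2] 'b' = {A,T0}  orig:{A}
  T[3,3] 'b' = {A,T0}  orig:{A}
  T[2,3] 'bb' = {A,S,X2}  orig:{A,S}

Original NTs in T[2,3] deriving "bb": ["A", "S"]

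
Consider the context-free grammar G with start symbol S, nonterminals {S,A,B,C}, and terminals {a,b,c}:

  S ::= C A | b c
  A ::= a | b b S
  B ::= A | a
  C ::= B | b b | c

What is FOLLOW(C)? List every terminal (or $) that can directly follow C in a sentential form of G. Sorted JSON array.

Compute FIRST by fixpoint:
[1]
  A via A→a: +{a}
  A via A→b b S: +{b}
  B via B→A: +{a,b}
  C via C→B: +{a,b}
  C via C→c: +{c}
  S via S→C A: +{a,b,c}
  FIRST(S)={a,b,c}  FIRST(A)={a,b}  FIRST(B)={a,b}  FIRST(C)={a,b,c}
[2] done
  FIRST(S)={a,b,c}  FIRST(A)={a,b}  FIRST(B)={a,b}  FIRST(C)={a,b,c}

FOLLOW sets:
seed FOLLOW(S) with $
iter 1:
  S→C A: FOLLOW(C) ⊇ FIRST(A) = {a,b}; new: +{a,b}
  S→C A: FOLLOW(A) ⊇ FOLLOW(S) ⊇ {$}; new: +{$}
  FOLLOW[S]={$}  FOLLOW[A]={$}  FOLLOW[B]={}  FOLLOW[C]={a,b}
iter 2:
  C→B: FOLLOW(B) ⊇ FOLLOW(C) ⊇ {a,b}; new: +{a,b}
  FOLLOW[S]={$}  FOLLOW[A]={$}  FOLLOW[B]={a,b}  FOLLOW[C]={a,b}
iter 3:
  B→A: FOLLOW(A) ⊇ FOLLOW(B) ⊇ {a,b}; new: +{a,b}
  FOLLOW[S]={$}  FOLLOW[A]={$,a,b}  FOLLOW[B]={a,b}  FOLLOW[C]={a,b}
iter 4:
  A→b b S: FOLLOW(S) ⊇ FOLLOW(A) ⊇ {$,a,b}; new: +{a,b}
  FOLLOW[S]={$,a,b}  FOLLOW[A]={$,a,b}  FOLLOW[B]={a,b}  FOLLOW[C]={a,b}
iter 5: (no change)
  FOLLOW[S]={$,a,b}  FOLLOW[A]={$,a,b}  FOLLOW[B]={a,b}  FOLLOW[C]={a,b}

FOLLOW(C) = ["a", "b"]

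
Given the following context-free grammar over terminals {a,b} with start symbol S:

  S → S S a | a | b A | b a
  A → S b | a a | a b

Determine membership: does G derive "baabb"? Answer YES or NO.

Convert to CNF:
  S -> S X2 | T0 A | T0 T1 | a
  A -> S T0 | T1 T0 | T1 T1
  T0 -> b
  T1 -> a
  X2 -> S T1

CYK fill:
  T[0,0] 'b' = {T0}  orig:{}
  T[1,1] 'a' = {S,T1}  orig:{S}
  T[2,2] 'a' = {S,T1}  orig:{S}
  T[3,3] 'b' = {T0}  orig:{}
  T[4,4] 'b' = {T0}  orig:{}
  T[0,1] 'ba' = {S}
  T[1,2] 'aa' = {A,X2}  orig:{A}
  T[2,3] 'ab' = {A}
  T[3,4] 'bb' = ∅
  T[0,2] 'baa' = {S,X2}  orig:{S}
  T[1,3] 'aab' = ∅
  T[2,4] 'abb' = ∅
  T[0,3] 'baab' = {A}
  T[1,4] 'aabb' = ∅
  T[0,4] 'baabb' = ∅

S ∉ T[0,4] ⇒ NO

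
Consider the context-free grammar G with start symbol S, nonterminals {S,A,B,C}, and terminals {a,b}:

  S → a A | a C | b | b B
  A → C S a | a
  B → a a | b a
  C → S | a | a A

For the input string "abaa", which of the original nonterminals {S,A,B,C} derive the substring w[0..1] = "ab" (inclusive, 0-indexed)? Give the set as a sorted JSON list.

Convert to CNF:
  S -> T0 A | T0 C | T1 B | b
  A -> C X2 | a
  B -> T0 T0 | T1 T0
  C -> T0 A | T0 C | T1 B | a | b
  T0 -> a
  T1 -> b
  X2 -> S T0

CYK table (by increasing span), restricted to cells inside w[0..1]:
  T[0,0] 'a' = {A,C,T0}  orig:{A,C}
  T[1,1] 'b' = {C,S,T1}  orig:{C,S}
  T[0,1] 'ab' = {C,S}

Original NTs in T[0,1] deriving "ab": ["C", "S"]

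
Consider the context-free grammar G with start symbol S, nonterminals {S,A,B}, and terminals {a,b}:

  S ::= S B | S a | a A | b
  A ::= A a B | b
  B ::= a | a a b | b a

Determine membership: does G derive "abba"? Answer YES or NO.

CNF form of G:
  S -> S B | S T0 | T0 A | b
  A -> A X2 | b
  B -> T0 X3 | T1 T0 | a
  T0 -> a
  T1 -> b
  X2 -> T0 B
  X3 -> T0 T1

Fill CYK table bottom-up:
  T[0,0] 'a' = {B,T0}  orig:{B}
  T[1,1] 'b' = {A,S,T1}  orig:{A,S}
  T[2,2] 'b' = {A,S,T1}  orig:{A,S}
  T[3,3] 'a' = {B,T0}  orig:{B}
  T[0,1] 'ab' = {S,X3}  orig:{S}
  T[1,2] 'bb' = ∅
  T[2,3] 'ba' = {B,S}
  T[0,2] 'abb' = ∅
  T[1,3] 'bba' = {S}
  T[0,3] 'abba' = {S}

S ∈ T[0,3] ⇒ YES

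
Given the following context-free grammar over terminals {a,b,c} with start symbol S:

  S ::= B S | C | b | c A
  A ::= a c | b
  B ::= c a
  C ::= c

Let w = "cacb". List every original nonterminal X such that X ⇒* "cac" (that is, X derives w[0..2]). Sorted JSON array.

CNF form of G:
  S -> B S | T1 A | b | c
  A -> T0 T1 | b
  B -> T1 T0
  C -> c
  T0 -> a
  T1 -> c

Fill CYK table bottom-up, restricted to cells inside w[0..2]:
  [0..0]={C,S,T1}  "c"  orig:{C,S}
  [1..1]={T0}  "a"  orig:{}
  [2..2]={C,S,T1}  "c"  orig:{C,S}
  [0..1]={B}  "ca"
  [1..2]={A}  "ac"
  [0..2]={S}  "cac"

Original NTs in T[0,2] deriving "cac": ["S"]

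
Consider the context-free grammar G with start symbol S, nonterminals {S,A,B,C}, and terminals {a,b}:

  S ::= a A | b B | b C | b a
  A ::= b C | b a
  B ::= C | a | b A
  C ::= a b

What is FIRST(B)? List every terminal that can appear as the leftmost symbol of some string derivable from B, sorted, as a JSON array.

Compute FIRST by fixpoint:
pass 1:
  A via A→b C: +{b}
  B via B→a: +{a}
  B via B→b A: +{b}
  C via C→a b: +{a}
  S via S→a A: +{a}
  S via S→b B: +{b}
  FIRST[S]={a,b}  FIRST[A]={b}  FIRST[B]={a,b}  FIRST[C]={a}
pass 2: done
  FIRST[S]={a,b}  FIRST[A]={b}  FIRST[B]={a,b}  FIRST[C]={a}

FIRST(B) = ["a", "b"]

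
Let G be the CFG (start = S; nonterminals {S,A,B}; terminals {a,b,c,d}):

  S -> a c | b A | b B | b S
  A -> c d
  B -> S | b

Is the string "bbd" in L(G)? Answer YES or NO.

Convert to CNF:
  S -> T2 T0 | T3 A | T3 B | T3 S
  A -> T0 T1
  B -> T2 T0 | T3 A | T3 B | T3 S | b
  T0 -> c
  T1 -> d
  T2 -> a
  T3 -> b

Fill CYK table bottom-up:
  cell(0,0) b: {B,T3}  orig:{B}
  cell(1,1) b: {B,T3}  orig:{B}
  cell(2,2) d: {T1}  orig:{}
  cell(0,1) bb: {B,S}
  cell(1,2) bd: ∅
  cell(0,2) bbd: ∅

S ∉ T[0,2] ⇒ NO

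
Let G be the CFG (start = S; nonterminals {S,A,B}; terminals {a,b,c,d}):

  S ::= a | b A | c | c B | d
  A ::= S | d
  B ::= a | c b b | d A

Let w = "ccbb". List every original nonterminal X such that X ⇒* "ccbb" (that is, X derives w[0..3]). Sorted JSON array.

CNF form of G:
  S -> T0 A | T1 B | a | c | d
  A -> T0 A | T1 B | a | c | d
  B -> T1 X3 | T2 A | a
  T0 -> b
  T1 -> c
  T2 -> d
  X3 -> T0 T0

Fill CYK table bottom-up — only the sub-triangle for w[0..3]:
  cell(0,0) c: {A,S,T1}  orig:{A,S}
  cell(1,1) c: {A,S,T1}  orig:{A,S}
  cell(2,2) b: {T0}  orig:{}
  cell(3,3) b: {T0}  orig:{}
  cell(0,1) cc: ∅
  cell(1,2) cb: ∅
  cell(2,3) bb: {X3}  orig:{}
  cell(0,2) ccb: ∅
  cell(1,3) cbb: {B}
  cell(0,3) ccbb: {A,S}

Original NTs in T[0,3] deriving "ccbb": ["A", "S"]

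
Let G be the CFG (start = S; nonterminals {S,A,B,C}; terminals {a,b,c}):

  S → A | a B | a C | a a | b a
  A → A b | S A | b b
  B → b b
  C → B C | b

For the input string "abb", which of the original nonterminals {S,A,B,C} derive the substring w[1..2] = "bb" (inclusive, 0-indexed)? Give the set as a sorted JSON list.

Convert to CNF:
  S -> A T0 | S A | T0 T0 | T0 T1 | T1 B | T1 C | T1 T1
  A -> A T0 | S A | T0 T0
  B -> T0 T0
  C -> B C | b
  T0 -> b
  T1 -> a

Fill CYK table bottom-up — only the sub-triangle for w[1..2]:
  [1..1]={C,T0}  "b"  orig:{C}
  [2..2]={C,T0}  "b"  orig:{C}
  [1..2]={A,B,S}  "bb"

Original NTs in T[1,2] deriving "bb": ["A", "B", "S"]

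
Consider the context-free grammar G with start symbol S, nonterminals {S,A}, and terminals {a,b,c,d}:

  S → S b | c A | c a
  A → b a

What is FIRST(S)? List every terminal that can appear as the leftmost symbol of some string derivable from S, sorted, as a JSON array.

FIRST sets, iterate to fixpoint:
pass 1:
  A via A→b a: +{b}
  S via S→c A: +{c}
  FIRST[S]={c}  FIRST[A]={b}
pass 2: (stable)
  FIRST[S]={c}  FIRST[A]={b}

FIRST(S) = ["c"]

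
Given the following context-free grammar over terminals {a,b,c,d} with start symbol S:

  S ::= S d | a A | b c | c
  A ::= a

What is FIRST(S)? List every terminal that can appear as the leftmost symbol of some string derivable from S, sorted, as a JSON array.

FIRST iteration:
round 1:
  A via A→a: +{a}
  S via S→a A: +{a}
  S via S→b c: +{b}
  S via S→c: +{c}
  FIRST[S]={a,b,c}  FIRST[A]={a}
round 2: done
  FIRST[S]={a,b,c}  FIRST[A]={a}

FIRST(S) = ["a", "b", "c"]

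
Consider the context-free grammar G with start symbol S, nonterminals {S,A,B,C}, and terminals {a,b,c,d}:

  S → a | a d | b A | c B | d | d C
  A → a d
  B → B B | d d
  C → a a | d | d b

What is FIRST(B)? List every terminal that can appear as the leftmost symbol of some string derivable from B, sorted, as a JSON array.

Compute FIRST by fixpoint:
[1]
  A via A→a d: +{a}
  B via B→d d: +{d}
  C via C→a a: +{a}
  C via C→d: +{d}
  S via S→a: +{a}
  S via S→b A: +{b}
  S via S→c B: +{c}
  S via S→d: +{d}
  FIRST(S)={a,b,c,d}  FIRST(A)={a}  FIRST(B)={d}  FIRST(C)={a,d}
[2] — fixpoint
  FIRST(S)={a,b,c,d}  FIRST(A)={a}  FIRST(B)={d}  FIRST(C)={a,d}

FIRST(B) = ["d"]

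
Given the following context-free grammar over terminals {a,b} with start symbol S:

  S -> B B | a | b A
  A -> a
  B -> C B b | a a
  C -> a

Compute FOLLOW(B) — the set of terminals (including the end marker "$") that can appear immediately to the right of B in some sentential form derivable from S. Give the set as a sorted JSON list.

FIRST sets, iterate to fixpoint:
round 1:
  A via A→a: +{a}
  B via B→a a: +{a}
  C via C→a: +{a}
  S via S→B B: +{a}
  S via S→b A: +{b}
  FIRST[S]={a,b}  FIRST[A]={a}  FIRST[B]={a}  FIRST[C]={a}
round 2: — fixpoint
  FIRST[S]={a,b}  FIRST[A]={a}  FIRST[B]={a}  FIRST[C]={a}

Compute FOLLOW by fixpoint:
FOLLOW(S) := {$}
iter 1:
  B→C B b: FOLLOW(C) ⊇ FIRST(B) = {a}; new: +{a}
  B→C B b: FOLLOW(B) ⊇ FIRST(b) = {b}; new: +{b}
  S→B B: FOLLOW(B) ⊇ FIRST(B) = {a}; new: +{a}
  S→B B: FOLLOW(B) ⊇ FOLLOW(S) ⊇ {$}; new: +{$}
  S→b A: FOLLOW(A) ⊇ FOLLOW(S) ⊇ {$}; new: +{$}
  S: {$}  A: {$}  B: {$,a,b}  C: {a}
iter 2: (no change)
  S: {$}  A: {$}  B: {$,a,b}  C: {a}

FOLLOW(B) = ["$", "a", "b"]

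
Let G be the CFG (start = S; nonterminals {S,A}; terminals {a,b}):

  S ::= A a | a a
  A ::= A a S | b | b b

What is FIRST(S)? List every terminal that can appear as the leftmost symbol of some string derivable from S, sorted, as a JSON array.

FIRST iteration:
[1]
  A via A→b: +{b}
  S via S→A a: +{b}
  S via S→a a: +{a}
  FIRST(S)={a,b}  FIRST(A)={b}
[2] (no change)
  FIRST(S)={a,b}  FIRST(A)={b}

FIRST(S) = ["a", "b"]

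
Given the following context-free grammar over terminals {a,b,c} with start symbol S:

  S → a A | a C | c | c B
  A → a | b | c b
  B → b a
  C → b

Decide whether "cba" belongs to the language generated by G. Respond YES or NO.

Convert to CNF:
  S -> T0 B | T2 A | T2 C | c
  A -> T0 T1 | a | b
  B -> T1 T2
  C -> b
  T0 -> c
  T1 -> b
  T2 -> a

CYK fill:
  T[0,0] 'c' = {S,T0}  orig:{S}
  T[1,1] 'b' = {A,C,T1}  orig:{A,C}
  T[2,2] 'a' = {A,T2}  orig:{A}
  T[0,1] 'cb' = {A}
  T[1,2] 'ba' = {B}
  T[0,2] 'cba' = {S}

S ∈ T[0,2] ⇒ YES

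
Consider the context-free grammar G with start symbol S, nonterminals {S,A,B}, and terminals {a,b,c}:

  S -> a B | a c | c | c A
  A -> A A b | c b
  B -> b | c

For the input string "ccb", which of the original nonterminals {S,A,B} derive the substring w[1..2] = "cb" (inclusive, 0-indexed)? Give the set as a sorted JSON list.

Convert to CNF:
  S -> T1 A | T2 B | T2 T1 | c
  A -> A X3 | T1 T0
  B -> b | c
  T0 -> b
  T1 -> c
  T2 -> a
  X3 -> A T0

Fill CYK table bottom-up (cells [i..j] with 1 ≤ i ≤ j ≤ 2 only):
  T[1,1] 'c' = {B,S,T1}  orig:{B,S}
  T[2,2] 'b' = {B,T0}  orig:{B}
  T[1,2] 'cb' = {A}

Original NTs in T[1,2] deriving "cb": ["A"]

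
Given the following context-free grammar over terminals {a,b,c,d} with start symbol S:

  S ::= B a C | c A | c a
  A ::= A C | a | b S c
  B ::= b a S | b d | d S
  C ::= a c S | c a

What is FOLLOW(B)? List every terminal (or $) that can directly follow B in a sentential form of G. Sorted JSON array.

FIRST iteration:
pass 1:
  A via A→a: +{a}
  A via A→b S c: +{b}
  B via B→b a S: +{b}
  B via B→d S: +{d}
  C via C→a c S: +{a}
  C via C→c a: +{c}
  S via S→B a C: +{b,d}
  S via S→c A: +{c}
  S: {b,c,d}  A: {a,b}  B: {b,d}  C: {a,c}
pass 2: (no change)
  S: {b,c,d}  A: {a,b}  B: {b,d}  C: {a,c}

FOLLOW iteration:
FOLLOW(S) := {$}
pass 1:
  A→A C: FOLLOW(A) ⊇ FIRST(C) = {a,c}; new: +{a,c}
  A→A C: FOLLOW(C) ⊇ FOLLOW(A) ⊇ {a,c}; new: +{a,c}
  A→b S c: FOLLOW(S) ⊇ FIRST(c) = {c}; new: +{c}
  C→a c S: FOLLOW(S) ⊇ FOLLOW(C) ⊇ {a,c}; new: +{a}
  S→B a C: FOLLOW(B) ⊇ FIRST(a) = {a}; new: +{a}
  S→B a C: FOLLOW(C) ⊇ FOLLOW(S) ⊇ {$,a,c}; new: +{$}
  S→c A: FOLLOW(A) ⊇ FOLLOW(S) ⊇ {$,a,c}; new: +{$}
  FOLLOW(S)={$,a,c}  FOLLOW(A)={$,a,c}  FOLLOW(B)={a}  FOLLOW(C)={$,a,c}
pass 2: (stable)
  FOLLOW(S)={$,a,c}  FOLLOW(A)={$,a,c}  FOLLOW(B)={a}  FOLLOW(C)={$,a,c}

FOLLOW(B) = ["a"]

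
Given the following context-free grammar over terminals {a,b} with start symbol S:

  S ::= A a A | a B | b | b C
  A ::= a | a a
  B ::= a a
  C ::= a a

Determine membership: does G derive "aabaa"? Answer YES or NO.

Convert to CNF:
  S -> A X2 | T0 B | T1 C | b
  A -> T0 T0 | a
  B -> T0 T0
  C -> T0 T0
  T0 -> a
  T1 -> b
  X2 -> T0 A

CYK table (by increasing span):
  [0..0]={A,T0}  "a"  orig:{A}
  [1..1]={A,T0}  "a"  orig:{A}
  [2..2]={S,T1}  "b"  orig:{S}
  [3..3]={A,T0}  "a"  orig:{A}
  [4..4]={A,T0}  "a"  orig:{A}
  [0..1]={A,B,C,X2}  "aa"  orig:{A,B,C}
  [1..2]=∅  "ab"
  [2..3]=∅  "ba"
  [3..4]={A,B,C,X2}  "aa"  orig:{A,B,C}
  [0..2]=∅  "aab"
  [1..3]=∅  "aba"
  [2..4]={S}  "baa"
  [0..3]=∅  "aaba"
  [1..4]=∅  "abaa"
  [0..4]=∅  "aabaa"

S ∉ T[0,4] ⇒ NO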